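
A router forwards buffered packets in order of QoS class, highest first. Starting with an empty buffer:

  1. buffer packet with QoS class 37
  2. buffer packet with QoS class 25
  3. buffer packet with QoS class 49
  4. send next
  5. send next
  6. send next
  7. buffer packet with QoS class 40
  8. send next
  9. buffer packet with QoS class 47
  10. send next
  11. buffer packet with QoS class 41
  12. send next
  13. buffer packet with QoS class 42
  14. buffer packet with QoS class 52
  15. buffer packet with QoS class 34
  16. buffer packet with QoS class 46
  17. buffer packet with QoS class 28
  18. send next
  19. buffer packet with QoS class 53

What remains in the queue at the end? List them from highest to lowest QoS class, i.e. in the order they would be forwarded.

53 → 46 → 42 → 34 → 28

insert 37 → {37}
insert 25 → {37, 25}
insert 49 → {49, 37, 25}
send next → 49; now {37, 25}
send next → 37; now {25}
send next → 25; now {}
insert 40 → {40}
send next → 40; now {}
insert 47 → {47}
send next → 47; now {}
insert 41 → {41}
send next → 41; now {}
insert 42 → {42}
insert 52 → {52, 42}
insert 34 → {52, 42, 34}
insert 46 → {52, 46, 42, 34}
insert 28 → {52, 46, 42, 34, 28}
send next → 52; now {46, 42, 34, 28}
insert 53 → {53, 46, 42, 34, 28}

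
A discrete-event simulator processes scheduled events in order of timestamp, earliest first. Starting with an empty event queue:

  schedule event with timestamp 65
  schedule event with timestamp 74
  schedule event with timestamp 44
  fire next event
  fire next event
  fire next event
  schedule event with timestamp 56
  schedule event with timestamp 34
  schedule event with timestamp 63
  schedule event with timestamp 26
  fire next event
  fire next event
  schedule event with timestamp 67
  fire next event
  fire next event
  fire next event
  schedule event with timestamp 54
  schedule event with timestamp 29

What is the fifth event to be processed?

insert 65 → {65}
insert 74 → {65, 74}
insert 44 → {44, 65, 74}
fire next event → 44; now {65, 74}
fire next event → 65; now {74}
fire next event → 74; now {}
insert 56 → {56}
insert 34 → {34, 56}
insert 63 → {34, 56, 63}
insert 26 → {26, 34, 56, 63}
fire next event → 26; now {34, 56, 63}
fire next event → 34; now {56, 63}
insert 67 → {56, 63, 67}
fire next event → 56; now {63, 67}
fire next event → 63; now {67}
fire next event → 67; now {}
insert 54 → {54}
insert 29 → {29, 54}

34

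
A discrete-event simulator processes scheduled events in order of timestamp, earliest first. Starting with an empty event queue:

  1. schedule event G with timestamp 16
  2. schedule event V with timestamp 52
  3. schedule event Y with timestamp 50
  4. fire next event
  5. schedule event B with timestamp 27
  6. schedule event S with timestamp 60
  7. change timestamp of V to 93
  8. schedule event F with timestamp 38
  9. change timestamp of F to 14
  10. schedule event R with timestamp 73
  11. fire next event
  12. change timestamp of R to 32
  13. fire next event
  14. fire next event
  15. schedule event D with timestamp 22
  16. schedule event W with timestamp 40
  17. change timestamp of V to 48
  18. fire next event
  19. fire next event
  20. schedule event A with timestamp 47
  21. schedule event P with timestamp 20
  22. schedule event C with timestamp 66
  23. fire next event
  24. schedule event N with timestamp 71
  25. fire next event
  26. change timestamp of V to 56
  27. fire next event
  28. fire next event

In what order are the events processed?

add G (timestamp 16) → {G:16}
add V (timestamp 52) → {G:16, V:52}
add Y (timestamp 50) → {G:16, Y:50, V:52}
fire next event → G; now {Y:50, V:52}
add B (timestamp 27) → {B:27, Y:50, V:52}
add S (timestamp 60) → {B:27, Y:50, V:52, S:60}
update V to timestamp 93 → {B:27, Y:50, S:60, V:93}
add F (timestamp 38) → {B:27, F:38, Y:50, S:60, V:93}
update F to timestamp 14 → {F:14, B:27, Y:50, S:60, V:93}
add R (timestamp 73) → {F:14, B:27, Y:50, S:60, R:73, V:93}
fire next event → F; now {B:27, Y:50, S:60, R:73, V:93}
update R to timestamp 32 → {B:27, R:32, Y:50, S:60, V:93}
fire next event → B; now {R:32, Y:50, S:60, V:93}
fire next event → R; now {Y:50, S:60, V:93}
add D (timestamp 22) → {D:22, Y:50, S:60, V:93}
add W (timestamp 40) → {D:22, W:40, Y:50, S:60, V:93}
update V to timestamp 48 → {D:22, W:40, V:48, Y:50, S:60}
fire next event → D; now {W:40, V:48, Y:50, S:60}
fire next event → W; now {V:48, Y:50, S:60}
add A (timestamp 47) → {A:47, V:48, Y:50, S:60}
add P (timestamp 20) → {P:20, A:47, V:48, Y:50, S:60}
add C (timestamp 66) → {P:20, A:47, V:48, Y:50, S:60, C:66}
fire next event → P; now {A:47, V:48, Y:50, S:60, C:66}
add N (timestamp 71) → {A:47, V:48, Y:50, S:60, C:66, N:71}
fire next event → A; now {V:48, Y:50, S:60, C:66, N:71}
update V to timestamp 56 → {Y:50, V:56, S:60, C:66, N:71}
fire next event → Y; now {V:56, S:60, C:66, N:71}
fire next event → V; now {S:60, C:66, N:71}

G, F, B, R, D, W, P, A, Y, V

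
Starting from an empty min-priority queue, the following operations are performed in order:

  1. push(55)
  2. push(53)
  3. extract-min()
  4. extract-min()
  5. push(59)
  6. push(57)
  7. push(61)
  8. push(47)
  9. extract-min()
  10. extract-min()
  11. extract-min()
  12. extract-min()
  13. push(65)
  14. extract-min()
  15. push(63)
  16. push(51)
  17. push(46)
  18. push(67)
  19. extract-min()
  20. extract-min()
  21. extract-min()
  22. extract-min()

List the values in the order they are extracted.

53 → 55 → 47 → 57 → 59 → 61 → 65 → 46 → 51 → 63 → 67

insert 55 → {55}
insert 53 → {53, 55}
extract-min → 53; now {55}
extract-min → 55; now {}
insert 59 → {59}
insert 57 → {57, 59}
insert 61 → {57, 59, 61}
insert 47 → {47, 57, 59, 61}
extract-min → 47; now {57, 59, 61}
extract-min → 57; now {59, 61}
extract-min → 59; now {61}
extract-min → 61; now {}
insert 65 → {65}
extract-min → 65; now {}
insert 63 → {63}
insert 51 → {51, 63}
insert 46 → {46, 51, 63}
insert 67 → {46, 51, 63, 67}
extract-min → 46; now {51, 63, 67}
extract-min → 51; now {63, 67}
extract-min → 63; now {67}
extract-min → 67; now {}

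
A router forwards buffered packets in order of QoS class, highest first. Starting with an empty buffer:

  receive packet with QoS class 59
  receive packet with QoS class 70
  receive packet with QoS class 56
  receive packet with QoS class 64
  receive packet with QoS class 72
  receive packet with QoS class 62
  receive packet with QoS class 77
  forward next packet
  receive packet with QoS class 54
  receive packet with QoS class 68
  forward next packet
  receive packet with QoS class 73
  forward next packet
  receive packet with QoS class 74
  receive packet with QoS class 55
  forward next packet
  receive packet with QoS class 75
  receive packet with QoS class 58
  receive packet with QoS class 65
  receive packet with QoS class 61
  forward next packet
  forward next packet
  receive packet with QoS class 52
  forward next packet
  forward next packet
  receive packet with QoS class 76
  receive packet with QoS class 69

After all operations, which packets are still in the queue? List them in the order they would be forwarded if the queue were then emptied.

[76, 69, 64, 62, 61, 59, 58, 56, 55, 54, 52]

insert 59 → {59}
insert 70 → {70, 59}
insert 56 → {70, 59, 56}
insert 64 → {70, 64, 59, 56}
insert 72 → {72, 70, 64, 59, 56}
insert 62 → {72, 70, 64, 62, 59, 56}
insert 77 → {77, 72, 70, 64, 62, 59, 56}
forward next packet → 77; now {72, 70, 64, 62, 59, 56}
insert 54 → {72, 70, 64, 62, 59, 56, 54}
insert 68 → {72, 70, 68, 64, 62, 59, 56, 54}
forward next packet → 72; now {70, 68, 64, 62, 59, 56, 54}
insert 73 → {73, 70, 68, 64, 62, 59, 56, 54}
forward next packet → 73; now {70, 68, 64, 62, 59, 56, 54}
insert 74 → {74, 70, 68, 64, 62, 59, 56, 54}
insert 55 → {74, 70, 68, 64, 62, 59, 56, 55, 54}
forward next packet → 74; now {70, 68, 64, 62, 59, 56, 55, 54}
insert 75 → {75, 70, 68, 64, 62, 59, 56, 55, 54}
insert 58 → {75, 70, 68, 64, 62, 59, 58, 56, 55, 54}
insert 65 → {75, 70, 68, 65, 64, 62, 59, 58, 56, 55, 54}
insert 61 → {75, 70, 68, 65, 64, 62, 61, 59, 58, 56, 55, 54}
forward next packet → 75; now {70, 68, 65, 64, 62, 61, 59, 58, 56, 55, 54}
forward next packet → 70; now {68, 65, 64, 62, 61, 59, 58, 56, 55, 54}
insert 52 → {68, 65, 64, 62, 61, 59, 58, 56, 55, 54, 52}
forward next packet → 68; now {65, 64, 62, 61, 59, 58, 56, 55, 54, 52}
forward next packet → 65; now {64, 62, 61, 59, 58, 56, 55, 54, 52}
insert 76 → {76, 64, 62, 61, 59, 58, 56, 55, 54, 52}
insert 69 → {76, 69, 64, 62, 61, 59, 58, 56, 55, 54, 52}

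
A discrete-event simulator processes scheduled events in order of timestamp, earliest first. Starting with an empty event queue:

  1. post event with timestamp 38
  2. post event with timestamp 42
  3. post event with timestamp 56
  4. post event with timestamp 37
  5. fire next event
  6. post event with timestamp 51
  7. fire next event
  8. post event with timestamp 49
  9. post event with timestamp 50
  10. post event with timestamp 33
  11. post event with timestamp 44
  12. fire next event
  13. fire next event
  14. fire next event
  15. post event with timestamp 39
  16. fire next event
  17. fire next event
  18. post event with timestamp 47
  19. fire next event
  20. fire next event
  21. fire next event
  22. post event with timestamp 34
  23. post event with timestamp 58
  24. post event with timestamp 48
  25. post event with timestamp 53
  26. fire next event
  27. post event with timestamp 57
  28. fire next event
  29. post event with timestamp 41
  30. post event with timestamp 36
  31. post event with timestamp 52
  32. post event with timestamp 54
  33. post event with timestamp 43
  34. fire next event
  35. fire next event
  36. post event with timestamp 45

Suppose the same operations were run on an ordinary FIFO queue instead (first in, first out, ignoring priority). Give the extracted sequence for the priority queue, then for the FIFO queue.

priority queue: [37, 38, 33, 42, 44, 39, 49, 47, 50, 51, 34, 48, 36, 41]; FIFO queue: 38, 42, 56, 37, 51, 49, 50, 33, 44, 39, 47, 34, 58, 48

insert 38 → {38}
insert 42 → {38, 42}
insert 56 → {38, 42, 56}
insert 37 → {37, 38, 42, 56}
fire next event → 37; now {38, 42, 56}
insert 51 → {38, 42, 51, 56}
fire next event → 38; now {42, 51, 56}
insert 49 → {42, 49, 51, 56}
insert 50 → {42, 49, 50, 51, 56}
insert 33 → {33, 42, 49, 50, 51, 56}
insert 44 → {33, 42, 44, 49, 50, 51, 56}
fire next event → 33; now {42, 44, 49, 50, 51, 56}
fire next event → 42; now {44, 49, 50, 51, 56}
fire next event → 44; now {49, 50, 51, 56}
insert 39 → {39, 49, 50, 51, 56}
fire next event → 39; now {49, 50, 51, 56}
fire next event → 49; now {50, 51, 56}
insert 47 → {47, 50, 51, 56}
fire next event → 47; now {50, 51, 56}
fire next event → 50; now {51, 56}
fire next event → 51; now {56}
insert 34 → {34, 56}
insert 58 → {34, 56, 58}
insert 48 → {34, 48, 56, 58}
insert 53 → {34, 48, 53, 56, 58}
fire next event → 34; now {48, 53, 56, 58}
insert 57 → {48, 53, 56, 57, 58}
fire next event → 48; now {53, 56, 57, 58}
insert 41 → {41, 53, 56, 57, 58}
insert 36 → {36, 41, 53, 56, 57, 58}
insert 52 → {36, 41, 52, 53, 56, 57, 58}
insert 54 → {36, 41, 52, 53, 54, 56, 57, 58}
insert 43 → {36, 41, 43, 52, 53, 54, 56, 57, 58}
fire next event → 36; now {41, 43, 52, 53, 54, 56, 57, 58}
fire next event → 41; now {43, 52, 53, 54, 56, 57, 58}
insert 45 → {43, 45, 52, 53, 54, 56, 57, 58}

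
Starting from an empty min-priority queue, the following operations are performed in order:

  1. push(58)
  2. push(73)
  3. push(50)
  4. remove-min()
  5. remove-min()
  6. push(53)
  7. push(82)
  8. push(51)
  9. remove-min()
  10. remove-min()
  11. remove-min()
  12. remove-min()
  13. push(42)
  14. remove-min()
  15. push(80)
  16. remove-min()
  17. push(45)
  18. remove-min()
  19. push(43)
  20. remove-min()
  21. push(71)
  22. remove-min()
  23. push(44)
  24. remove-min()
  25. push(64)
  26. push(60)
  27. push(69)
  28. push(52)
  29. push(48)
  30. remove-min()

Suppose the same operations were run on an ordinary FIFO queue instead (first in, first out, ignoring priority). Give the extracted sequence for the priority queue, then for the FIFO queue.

insert 58 → {58}
insert 73 → {58, 73}
insert 50 → {50, 58, 73}
remove-min → 50; now {58, 73}
remove-min → 58; now {73}
insert 53 → {53, 73}
insert 82 → {53, 73, 82}
insert 51 → {51, 53, 73, 82}
remove-min → 51; now {53, 73, 82}
remove-min → 53; now {73, 82}
remove-min → 73; now {82}
remove-min → 82; now {}
insert 42 → {42}
remove-min → 42; now {}
insert 80 → {80}
remove-min → 80; now {}
insert 45 → {45}
remove-min → 45; now {}
insert 43 → {43}
remove-min → 43; now {}
insert 71 → {71}
remove-min → 71; now {}
insert 44 → {44}
remove-min → 44; now {}
insert 64 → {64}
insert 60 → {60, 64}
insert 69 → {60, 64, 69}
insert 52 → {52, 60, 64, 69}
insert 48 → {48, 52, 60, 64, 69}
remove-min → 48; now {52, 60, 64, 69}

priority queue: 50 → 58 → 51 → 53 → 73 → 82 → 42 → 80 → 45 → 43 → 71 → 44 → 48; FIFO queue: 58, 73, 50, 53, 82, 51, 42, 80, 45, 43, 71, 44, 64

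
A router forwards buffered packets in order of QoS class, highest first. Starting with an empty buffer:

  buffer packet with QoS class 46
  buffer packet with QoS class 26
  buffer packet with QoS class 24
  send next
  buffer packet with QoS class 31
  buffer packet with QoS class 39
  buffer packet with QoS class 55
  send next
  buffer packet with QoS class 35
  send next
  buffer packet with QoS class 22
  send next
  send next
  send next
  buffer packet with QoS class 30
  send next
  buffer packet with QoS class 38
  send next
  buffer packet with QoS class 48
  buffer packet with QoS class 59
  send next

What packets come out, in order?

insert 46 → {46}
insert 26 → {46, 26}
insert 24 → {46, 26, 24}
send next → 46; now {26, 24}
insert 31 → {31, 26, 24}
insert 39 → {39, 31, 26, 24}
insert 55 → {55, 39, 31, 26, 24}
send next → 55; now {39, 31, 26, 24}
insert 35 → {39, 35, 31, 26, 24}
send next → 39; now {35, 31, 26, 24}
insert 22 → {35, 31, 26, 24, 22}
send next → 35; now {31, 26, 24, 22}
send next → 31; now {26, 24, 22}
send next → 26; now {24, 22}
insert 30 → {30, 24, 22}
send next → 30; now {24, 22}
insert 38 → {38, 24, 22}
send next → 38; now {24, 22}
insert 48 → {48, 24, 22}
insert 59 → {59, 48, 24, 22}
send next → 59; now {48, 24, 22}

46, 55, 39, 35, 31, 26, 30, 38, 59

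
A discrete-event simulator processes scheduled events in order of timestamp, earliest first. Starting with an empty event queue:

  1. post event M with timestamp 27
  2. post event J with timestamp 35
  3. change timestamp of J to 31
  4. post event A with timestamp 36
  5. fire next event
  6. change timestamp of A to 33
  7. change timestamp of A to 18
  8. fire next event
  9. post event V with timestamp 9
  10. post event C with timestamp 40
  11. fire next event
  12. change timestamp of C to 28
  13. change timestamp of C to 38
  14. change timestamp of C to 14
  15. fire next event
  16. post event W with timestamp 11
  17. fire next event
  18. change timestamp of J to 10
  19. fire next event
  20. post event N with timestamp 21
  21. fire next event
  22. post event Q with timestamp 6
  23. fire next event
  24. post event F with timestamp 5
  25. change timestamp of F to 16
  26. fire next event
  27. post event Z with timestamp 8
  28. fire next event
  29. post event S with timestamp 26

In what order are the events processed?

M → A → V → C → W → J → N → Q → F → Z

add M (timestamp 27) → {M:27}
add J (timestamp 35) → {M:27, J:35}
update J to timestamp 31 → {M:27, J:31}
add A (timestamp 36) → {M:27, J:31, A:36}
fire next event → M; now {J:31, A:36}
update A to timestamp 33 → {J:31, A:33}
update A to timestamp 18 → {A:18, J:31}
fire next event → A; now {J:31}
add V (timestamp 9) → {V:9, J:31}
add C (timestamp 40) → {V:9, J:31, C:40}
fire next event → V; now {J:31, C:40}
update C to timestamp 28 → {C:28, J:31}
update C to timestamp 38 → {J:31, C:38}
update C to timestamp 14 → {C:14, J:31}
fire next event → C; now {J:31}
add W (timestamp 11) → {W:11, J:31}
fire next event → W; now {J:31}
update J to timestamp 10 → {J:10}
fire next event → J; now {}
add N (timestamp 21) → {N:21}
fire next event → N; now {}
add Q (timestamp 6) → {Q:6}
fire next event → Q; now {}
add F (timestamp 5) → {F:5}
update F to timestamp 16 → {F:16}
fire next event → F; now {}
add Z (timestamp 8) → {Z:8}
fire next event → Z; now {}
add S (timestamp 26) → {S:26}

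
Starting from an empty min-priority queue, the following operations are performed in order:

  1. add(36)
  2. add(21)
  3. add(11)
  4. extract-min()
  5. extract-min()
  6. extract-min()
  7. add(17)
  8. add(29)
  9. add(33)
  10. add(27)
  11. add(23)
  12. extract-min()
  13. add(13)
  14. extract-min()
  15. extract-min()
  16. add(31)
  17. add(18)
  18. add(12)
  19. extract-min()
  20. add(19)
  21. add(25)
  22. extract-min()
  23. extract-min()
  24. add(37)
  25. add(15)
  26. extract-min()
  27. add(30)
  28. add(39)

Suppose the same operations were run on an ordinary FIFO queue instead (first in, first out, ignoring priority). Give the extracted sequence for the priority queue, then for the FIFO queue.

priority queue: [11, 21, 36, 17, 13, 23, 12, 18, 19, 15]; FIFO queue: 36, 21, 11, 17, 29, 33, 27, 23, 13, 31

insert 36 → {36}
insert 21 → {21, 36}
insert 11 → {11, 21, 36}
extract-min → 11; now {21, 36}
extract-min → 21; now {36}
extract-min → 36; now {}
insert 17 → {17}
insert 29 → {17, 29}
insert 33 → {17, 29, 33}
insert 27 → {17, 27, 29, 33}
insert 23 → {17, 23, 27, 29, 33}
extract-min → 17; now {23, 27, 29, 33}
insert 13 → {13, 23, 27, 29, 33}
extract-min → 13; now {23, 27, 29, 33}
extract-min → 23; now {27, 29, 33}
insert 31 → {27, 29, 31, 33}
insert 18 → {18, 27, 29, 31, 33}
insert 12 → {12, 18, 27, 29, 31, 33}
extract-min → 12; now {18, 27, 29, 31, 33}
insert 19 → {18, 19, 27, 29, 31, 33}
insert 25 → {18, 19, 25, 27, 29, 31, 33}
extract-min → 18; now {19, 25, 27, 29, 31, 33}
extract-min → 19; now {25, 27, 29, 31, 33}
insert 37 → {25, 27, 29, 31, 33, 37}
insert 15 → {15, 25, 27, 29, 31, 33, 37}
extract-min → 15; now {25, 27, 29, 31, 33, 37}
insert 30 → {25, 27, 29, 30, 31, 33, 37}
insert 39 → {25, 27, 29, 30, 31, 33, 37, 39}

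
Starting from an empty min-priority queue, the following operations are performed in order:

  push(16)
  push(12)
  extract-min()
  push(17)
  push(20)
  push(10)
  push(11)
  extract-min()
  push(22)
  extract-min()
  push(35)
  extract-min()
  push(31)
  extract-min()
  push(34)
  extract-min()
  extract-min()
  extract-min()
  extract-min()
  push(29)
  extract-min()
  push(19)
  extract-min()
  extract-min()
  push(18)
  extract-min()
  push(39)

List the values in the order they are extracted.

12, 10, 11, 16, 17, 20, 22, 31, 34, 29, 19, 35, 18

insert 16 → {16}
insert 12 → {12, 16}
extract-min → 12; now {16}
insert 17 → {16, 17}
insert 20 → {16, 17, 20}
insert 10 → {10, 16, 17, 20}
insert 11 → {10, 11, 16, 17, 20}
extract-min → 10; now {11, 16, 17, 20}
insert 22 → {11, 16, 17, 20, 22}
extract-min → 11; now {16, 17, 20, 22}
insert 35 → {16, 17, 20, 22, 35}
extract-min → 16; now {17, 20, 22, 35}
insert 31 → {17, 20, 22, 31, 35}
extract-min → 17; now {20, 22, 31, 35}
insert 34 → {20, 22, 31, 34, 35}
extract-min → 20; now {22, 31, 34, 35}
extract-min → 22; now {31, 34, 35}
extract-min → 31; now {34, 35}
extract-min → 34; now {35}
insert 29 → {29, 35}
extract-min → 29; now {35}
insert 19 → {19, 35}
extract-min → 19; now {35}
extract-min → 35; now {}
insert 18 → {18}
extract-min → 18; now {}
insert 39 → {39}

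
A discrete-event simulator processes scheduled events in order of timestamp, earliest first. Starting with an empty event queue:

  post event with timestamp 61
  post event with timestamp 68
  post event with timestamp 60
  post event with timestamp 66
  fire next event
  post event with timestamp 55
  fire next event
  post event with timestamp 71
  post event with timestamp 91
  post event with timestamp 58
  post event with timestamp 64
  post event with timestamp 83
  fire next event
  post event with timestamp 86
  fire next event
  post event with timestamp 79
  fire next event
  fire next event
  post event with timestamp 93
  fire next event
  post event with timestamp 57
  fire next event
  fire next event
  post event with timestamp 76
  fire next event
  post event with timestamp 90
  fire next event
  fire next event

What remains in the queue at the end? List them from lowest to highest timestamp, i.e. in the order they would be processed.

[86, 90, 91, 93]

insert 61 → {61}
insert 68 → {61, 68}
insert 60 → {60, 61, 68}
insert 66 → {60, 61, 66, 68}
fire next event → 60; now {61, 66, 68}
insert 55 → {55, 61, 66, 68}
fire next event → 55; now {61, 66, 68}
insert 71 → {61, 66, 68, 71}
insert 91 → {61, 66, 68, 71, 91}
insert 58 → {58, 61, 66, 68, 71, 91}
insert 64 → {58, 61, 64, 66, 68, 71, 91}
insert 83 → {58, 61, 64, 66, 68, 71, 83, 91}
fire next event → 58; now {61, 64, 66, 68, 71, 83, 91}
insert 86 → {61, 64, 66, 68, 71, 83, 86, 91}
fire next event → 61; now {64, 66, 68, 71, 83, 86, 91}
insert 79 → {64, 66, 68, 71, 79, 83, 86, 91}
fire next event → 64; now {66, 68, 71, 79, 83, 86, 91}
fire next event → 66; now {68, 71, 79, 83, 86, 91}
insert 93 → {68, 71, 79, 83, 86, 91, 93}
fire next event → 68; now {71, 79, 83, 86, 91, 93}
insert 57 → {57, 71, 79, 83, 86, 91, 93}
fire next event → 57; now {71, 79, 83, 86, 91, 93}
fire next event → 71; now {79, 83, 86, 91, 93}
insert 76 → {76, 79, 83, 86, 91, 93}
fire next event → 76; now {79, 83, 86, 91, 93}
insert 90 → {79, 83, 86, 90, 91, 93}
fire next event → 79; now {83, 86, 90, 91, 93}
fire next event → 83; now {86, 90, 91, 93}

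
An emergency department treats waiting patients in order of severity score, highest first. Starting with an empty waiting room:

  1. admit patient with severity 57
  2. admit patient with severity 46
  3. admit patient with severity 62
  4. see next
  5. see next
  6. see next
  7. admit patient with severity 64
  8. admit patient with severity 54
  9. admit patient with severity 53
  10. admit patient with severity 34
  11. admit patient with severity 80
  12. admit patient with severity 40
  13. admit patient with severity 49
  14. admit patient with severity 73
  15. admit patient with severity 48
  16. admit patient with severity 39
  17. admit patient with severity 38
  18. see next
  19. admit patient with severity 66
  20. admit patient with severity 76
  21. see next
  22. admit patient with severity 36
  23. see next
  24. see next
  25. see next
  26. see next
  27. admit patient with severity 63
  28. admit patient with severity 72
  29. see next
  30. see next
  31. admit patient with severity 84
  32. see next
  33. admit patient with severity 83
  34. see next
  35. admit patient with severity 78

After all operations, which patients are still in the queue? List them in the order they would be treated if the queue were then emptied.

insert 57 → {57}
insert 46 → {57, 46}
insert 62 → {62, 57, 46}
see next → 62; now {57, 46}
see next → 57; now {46}
see next → 46; now {}
insert 64 → {64}
insert 54 → {64, 54}
insert 53 → {64, 54, 53}
insert 34 → {64, 54, 53, 34}
insert 80 → {80, 64, 54, 53, 34}
insert 40 → {80, 64, 54, 53, 40, 34}
insert 49 → {80, 64, 54, 53, 49, 40, 34}
insert 73 → {80, 73, 64, 54, 53, 49, 40, 34}
insert 48 → {80, 73, 64, 54, 53, 49, 48, 40, 34}
insert 39 → {80, 73, 64, 54, 53, 49, 48, 40, 39, 34}
insert 38 → {80, 73, 64, 54, 53, 49, 48, 40, 39, 38, 34}
see next → 80; now {73, 64, 54, 53, 49, 48, 40, 39, 38, 34}
insert 66 → {73, 66, 64, 54, 53, 49, 48, 40, 39, 38, 34}
insert 76 → {76, 73, 66, 64, 54, 53, 49, 48, 40, 39, 38, 34}
see next → 76; now {73, 66, 64, 54, 53, 49, 48, 40, 39, 38, 34}
insert 36 → {73, 66, 64, 54, 53, 49, 48, 40, 39, 38, 36, 34}
see next → 73; now {66, 64, 54, 53, 49, 48, 40, 39, 38, 36, 34}
see next → 66; now {64, 54, 53, 49, 48, 40, 39, 38, 36, 34}
see next → 64; now {54, 53, 49, 48, 40, 39, 38, 36, 34}
see next → 54; now {53, 49, 48, 40, 39, 38, 36, 34}
insert 63 → {63, 53, 49, 48, 40, 39, 38, 36, 34}
insert 72 → {72, 63, 53, 49, 48, 40, 39, 38, 36, 34}
see next → 72; now {63, 53, 49, 48, 40, 39, 38, 36, 34}
see next → 63; now {53, 49, 48, 40, 39, 38, 36, 34}
insert 84 → {84, 53, 49, 48, 40, 39, 38, 36, 34}
see next → 84; now {53, 49, 48, 40, 39, 38, 36, 34}
insert 83 → {83, 53, 49, 48, 40, 39, 38, 36, 34}
see next → 83; now {53, 49, 48, 40, 39, 38, 36, 34}
insert 78 → {78, 53, 49, 48, 40, 39, 38, 36, 34}

[78, 53, 49, 48, 40, 39, 38, 36, 34]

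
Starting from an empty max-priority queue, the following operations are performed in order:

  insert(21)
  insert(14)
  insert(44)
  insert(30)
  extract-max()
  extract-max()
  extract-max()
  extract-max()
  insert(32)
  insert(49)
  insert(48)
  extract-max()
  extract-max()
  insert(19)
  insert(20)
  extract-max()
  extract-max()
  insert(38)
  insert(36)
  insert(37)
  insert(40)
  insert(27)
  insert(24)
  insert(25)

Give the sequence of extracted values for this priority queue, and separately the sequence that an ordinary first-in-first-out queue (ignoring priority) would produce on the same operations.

priority queue: [44, 30, 21, 14, 49, 48, 32, 20]; FIFO queue: [21, 14, 44, 30, 32, 49, 48, 19]

insert 21 → {21}
insert 14 → {21, 14}
insert 44 → {44, 21, 14}
insert 30 → {44, 30, 21, 14}
extract-max → 44; now {30, 21, 14}
extract-max → 30; now {21, 14}
extract-max → 21; now {14}
extract-max → 14; now {}
insert 32 → {32}
insert 49 → {49, 32}
insert 48 → {49, 48, 32}
extract-max → 49; now {48, 32}
extract-max → 48; now {32}
insert 19 → {32, 19}
insert 20 → {32, 20, 19}
extract-max → 32; now {20, 19}
extract-max → 20; now {19}
insert 38 → {38, 19}
insert 36 → {38, 36, 19}
insert 37 → {38, 37, 36, 19}
insert 40 → {40, 38, 37, 36, 19}
insert 27 → {40, 38, 37, 36, 27, 19}
insert 24 → {40, 38, 37, 36, 27, 24, 19}
insert 25 → {40, 38, 37, 36, 27, 25, 24, 19}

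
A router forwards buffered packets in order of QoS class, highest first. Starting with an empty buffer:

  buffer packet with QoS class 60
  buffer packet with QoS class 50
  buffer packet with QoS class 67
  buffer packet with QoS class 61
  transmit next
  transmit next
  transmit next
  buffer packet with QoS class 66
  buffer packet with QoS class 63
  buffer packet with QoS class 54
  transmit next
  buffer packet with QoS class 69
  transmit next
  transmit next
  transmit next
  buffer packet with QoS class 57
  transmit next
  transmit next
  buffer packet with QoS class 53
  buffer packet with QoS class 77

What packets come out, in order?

[67, 61, 60, 66, 69, 63, 54, 57, 50]

insert 60 → {60}
insert 50 → {60, 50}
insert 67 → {67, 60, 50}
insert 61 → {67, 61, 60, 50}
transmit next → 67; now {61, 60, 50}
transmit next → 61; now {60, 50}
transmit next → 60; now {50}
insert 66 → {66, 50}
insert 63 → {66, 63, 50}
insert 54 → {66, 63, 54, 50}
transmit next → 66; now {63, 54, 50}
insert 69 → {69, 63, 54, 50}
transmit next → 69; now {63, 54, 50}
transmit next → 63; now {54, 50}
transmit next → 54; now {50}
insert 57 → {57, 50}
transmit next → 57; now {50}
transmit next → 50; now {}
insert 53 → {53}
insert 77 → {77, 53}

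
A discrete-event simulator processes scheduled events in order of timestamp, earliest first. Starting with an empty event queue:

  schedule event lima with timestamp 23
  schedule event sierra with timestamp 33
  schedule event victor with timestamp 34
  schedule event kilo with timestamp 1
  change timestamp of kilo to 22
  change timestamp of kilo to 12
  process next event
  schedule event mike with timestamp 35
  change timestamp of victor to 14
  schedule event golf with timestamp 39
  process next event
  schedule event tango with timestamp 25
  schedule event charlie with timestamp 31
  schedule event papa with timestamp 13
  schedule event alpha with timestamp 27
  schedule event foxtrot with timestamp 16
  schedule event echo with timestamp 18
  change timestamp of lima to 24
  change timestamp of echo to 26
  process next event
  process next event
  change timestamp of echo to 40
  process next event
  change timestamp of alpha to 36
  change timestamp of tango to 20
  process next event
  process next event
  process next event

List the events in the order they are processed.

add lima (timestamp 23) → {lima:23}
add sierra (timestamp 33) → {lima:23, sierra:33}
add victor (timestamp 34) → {lima:23, sierra:33, victor:34}
add kilo (timestamp 1) → {kilo:1, lima:23, sierra:33, victor:34}
update kilo to timestamp 22 → {kilo:22, lima:23, sierra:33, victor:34}
update kilo to timestamp 12 → {kilo:12, lima:23, sierra:33, victor:34}
process next event → kilo; now {lima:23, sierra:33, victor:34}
add mike (timestamp 35) → {lima:23, sierra:33, victor:34, mike:35}
update victor to timestamp 14 → {victor:14, lima:23, sierra:33, mike:35}
add golf (timestamp 39) → {victor:14, lima:23, sierra:33, mike:35, golf:39}
process next event → victor; now {lima:23, sierra:33, mike:35, golf:39}
add tango (timestamp 25) → {lima:23, tango:25, sierra:33, mike:35, golf:39}
add charlie (timestamp 31) → {lima:23, tango:25, charlie:31, sierra:33, mike:35, golf:39}
add papa (timestamp 13) → {papa:13, lima:23, tango:25, charlie:31, sierra:33, mike:35, golf:39}
add alpha (timestamp 27) → {papa:13, lima:23, tango:25, alpha:27, charlie:31, sierra:33, mike:35, golf:39}
add foxtrot (timestamp 16) → {papa:13, foxtrot:16, lima:23, tango:25, alpha:27, charlie:31, sierra:33, mike:35, golf:39}
add echo (timestamp 18) → {papa:13, foxtrot:16, echo:18, lima:23, tango:25, alpha:27, charlie:31, sierra:33, mike:35, golf:39}
update lima to timestamp 24 → {papa:13, foxtrot:16, echo:18, lima:24, tango:25, alpha:27, charlie:31, sierra:33, mike:35, golf:39}
update echo to timestamp 26 → {papa:13, foxtrot:16, lima:24, tango:25, echo:26, alpha:27, charlie:31, sierra:33, mike:35, golf:39}
process next event → papa; now {foxtrot:16, lima:24, tango:25, echo:26, alpha:27, charlie:31, sierra:33, mike:35, golf:39}
process next event → foxtrot; now {lima:24, tango:25, echo:26, alpha:27, charlie:31, sierra:33, mike:35, golf:39}
update echo to timestamp 40 → {lima:24, tango:25, alpha:27, charlie:31, sierra:33, mike:35, golf:39, echo:40}
process next event → lima; now {tango:25, alpha:27, charlie:31, sierra:33, mike:35, golf:39, echo:40}
update alpha to timestamp 36 → {tango:25, charlie:31, sierra:33, mike:35, alpha:36, golf:39, echo:40}
update tango to timestamp 20 → {tango:20, charlie:31, sierra:33, mike:35, alpha:36, golf:39, echo:40}
process next event → tango; now {charlie:31, sierra:33, mike:35, alpha:36, golf:39, echo:40}
process next event → charlie; now {sierra:33, mike:35, alpha:36, golf:39, echo:40}
process next event → sierra; now {mike:35, alpha:36, golf:39, echo:40}

[kilo, victor, papa, foxtrot, lima, tango, charlie, sierra]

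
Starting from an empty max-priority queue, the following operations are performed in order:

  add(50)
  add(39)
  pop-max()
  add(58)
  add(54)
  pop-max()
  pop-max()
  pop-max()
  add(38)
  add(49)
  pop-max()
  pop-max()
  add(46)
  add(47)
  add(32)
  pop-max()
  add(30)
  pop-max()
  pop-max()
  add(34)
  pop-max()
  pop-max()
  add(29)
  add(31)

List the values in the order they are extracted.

insert 50 → {50}
insert 39 → {50, 39}
pop-max → 50; now {39}
insert 58 → {58, 39}
insert 54 → {58, 54, 39}
pop-max → 58; now {54, 39}
pop-max → 54; now {39}
pop-max → 39; now {}
insert 38 → {38}
insert 49 → {49, 38}
pop-max → 49; now {38}
pop-max → 38; now {}
insert 46 → {46}
insert 47 → {47, 46}
insert 32 → {47, 46, 32}
pop-max → 47; now {46, 32}
insert 30 → {46, 32, 30}
pop-max → 46; now {32, 30}
pop-max → 32; now {30}
insert 34 → {34, 30}
pop-max → 34; now {30}
pop-max → 30; now {}
insert 29 → {29}
insert 31 → {31, 29}

50 → 58 → 54 → 39 → 49 → 38 → 47 → 46 → 32 → 34 → 30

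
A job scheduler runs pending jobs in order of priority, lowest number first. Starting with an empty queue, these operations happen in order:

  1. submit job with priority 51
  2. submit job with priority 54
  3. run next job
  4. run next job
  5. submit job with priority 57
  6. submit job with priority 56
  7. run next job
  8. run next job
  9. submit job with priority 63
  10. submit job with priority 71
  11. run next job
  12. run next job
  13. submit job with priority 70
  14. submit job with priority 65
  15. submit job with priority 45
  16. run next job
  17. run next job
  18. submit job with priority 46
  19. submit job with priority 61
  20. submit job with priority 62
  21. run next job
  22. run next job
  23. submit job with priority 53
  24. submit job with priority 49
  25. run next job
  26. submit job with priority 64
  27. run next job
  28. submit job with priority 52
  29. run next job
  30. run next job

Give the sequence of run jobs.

insert 51 → {51}
insert 54 → {51, 54}
run next job → 51; now {54}
run next job → 54; now {}
insert 57 → {57}
insert 56 → {56, 57}
run next job → 56; now {57}
run next job → 57; now {}
insert 63 → {63}
insert 71 → {63, 71}
run next job → 63; now {71}
run next job → 71; now {}
insert 70 → {70}
insert 65 → {65, 70}
insert 45 → {45, 65, 70}
run next job → 45; now {65, 70}
run next job → 65; now {70}
insert 46 → {46, 70}
insert 61 → {46, 61, 70}
insert 62 → {46, 61, 62, 70}
run next job → 46; now {61, 62, 70}
run next job → 61; now {62, 70}
insert 53 → {53, 62, 70}
insert 49 → {49, 53, 62, 70}
run next job → 49; now {53, 62, 70}
insert 64 → {53, 62, 64, 70}
run next job → 53; now {62, 64, 70}
insert 52 → {52, 62, 64, 70}
run next job → 52; now {62, 64, 70}
run next job → 62; now {64, 70}

51 → 54 → 56 → 57 → 63 → 71 → 45 → 65 → 46 → 61 → 49 → 53 → 52 → 62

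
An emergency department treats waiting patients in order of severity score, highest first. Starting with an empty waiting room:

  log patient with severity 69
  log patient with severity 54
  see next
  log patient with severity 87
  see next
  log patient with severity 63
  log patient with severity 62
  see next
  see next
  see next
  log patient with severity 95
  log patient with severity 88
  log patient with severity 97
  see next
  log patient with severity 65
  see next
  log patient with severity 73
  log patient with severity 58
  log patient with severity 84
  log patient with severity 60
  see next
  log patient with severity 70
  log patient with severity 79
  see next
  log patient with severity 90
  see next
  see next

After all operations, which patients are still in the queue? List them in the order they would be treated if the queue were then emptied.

[73, 70, 65, 60, 58]

insert 69 → {69}
insert 54 → {69, 54}
see next → 69; now {54}
insert 87 → {87, 54}
see next → 87; now {54}
insert 63 → {63, 54}
insert 62 → {63, 62, 54}
see next → 63; now {62, 54}
see next → 62; now {54}
see next → 54; now {}
insert 95 → {95}
insert 88 → {95, 88}
insert 97 → {97, 95, 88}
see next → 97; now {95, 88}
insert 65 → {95, 88, 65}
see next → 95; now {88, 65}
insert 73 → {88, 73, 65}
insert 58 → {88, 73, 65, 58}
insert 84 → {88, 84, 73, 65, 58}
insert 60 → {88, 84, 73, 65, 60, 58}
see next → 88; now {84, 73, 65, 60, 58}
insert 70 → {84, 73, 70, 65, 60, 58}
insert 79 → {84, 79, 73, 70, 65, 60, 58}
see next → 84; now {79, 73, 70, 65, 60, 58}
insert 90 → {90, 79, 73, 70, 65, 60, 58}
see next → 90; now {79, 73, 70, 65, 60, 58}
see next → 79; now {73, 70, 65, 60, 58}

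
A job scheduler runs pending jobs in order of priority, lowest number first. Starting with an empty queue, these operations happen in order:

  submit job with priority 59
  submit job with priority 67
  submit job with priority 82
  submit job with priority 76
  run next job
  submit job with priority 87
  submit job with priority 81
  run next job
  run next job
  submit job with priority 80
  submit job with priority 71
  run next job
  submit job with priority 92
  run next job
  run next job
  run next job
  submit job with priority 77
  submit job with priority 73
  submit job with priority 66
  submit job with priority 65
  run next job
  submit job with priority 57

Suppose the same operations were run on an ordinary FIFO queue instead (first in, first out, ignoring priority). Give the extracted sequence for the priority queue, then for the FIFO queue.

priority queue: 59 → 67 → 76 → 71 → 80 → 81 → 82 → 65; FIFO queue: 59, 67, 82, 76, 87, 81, 80, 71

insert 59 → {59}
insert 67 → {59, 67}
insert 82 → {59, 67, 82}
insert 76 → {59, 67, 76, 82}
run next job → 59; now {67, 76, 82}
insert 87 → {67, 76, 82, 87}
insert 81 → {67, 76, 81, 82, 87}
run next job → 67; now {76, 81, 82, 87}
run next job → 76; now {81, 82, 87}
insert 80 → {80, 81, 82, 87}
insert 71 → {71, 80, 81, 82, 87}
run next job → 71; now {80, 81, 82, 87}
insert 92 → {80, 81, 82, 87, 92}
run next job → 80; now {81, 82, 87, 92}
run next job → 81; now {82, 87, 92}
run next job → 82; now {87, 92}
insert 77 → {77, 87, 92}
insert 73 → {73, 77, 87, 92}
insert 66 → {66, 73, 77, 87, 92}
insert 65 → {65, 66, 73, 77, 87, 92}
run next job → 65; now {66, 73, 77, 87, 92}
insert 57 → {57, 66, 73, 77, 87, 92}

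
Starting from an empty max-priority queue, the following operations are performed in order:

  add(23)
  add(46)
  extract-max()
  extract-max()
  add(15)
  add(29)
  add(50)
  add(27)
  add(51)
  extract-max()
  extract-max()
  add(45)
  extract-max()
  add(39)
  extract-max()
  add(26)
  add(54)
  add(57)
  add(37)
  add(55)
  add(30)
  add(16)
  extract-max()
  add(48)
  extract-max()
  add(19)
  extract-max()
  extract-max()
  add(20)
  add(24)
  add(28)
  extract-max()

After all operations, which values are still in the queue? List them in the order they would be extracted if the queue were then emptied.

30 → 29 → 28 → 27 → 26 → 24 → 20 → 19 → 16 → 15

insert 23 → {23}
insert 46 → {46, 23}
extract-max → 46; now {23}
extract-max → 23; now {}
insert 15 → {15}
insert 29 → {29, 15}
insert 50 → {50, 29, 15}
insert 27 → {50, 29, 27, 15}
insert 51 → {51, 50, 29, 27, 15}
extract-max → 51; now {50, 29, 27, 15}
extract-max → 50; now {29, 27, 15}
insert 45 → {45, 29, 27, 15}
extract-max → 45; now {29, 27, 15}
insert 39 → {39, 29, 27, 15}
extract-max → 39; now {29, 27, 15}
insert 26 → {29, 27, 26, 15}
insert 54 → {54, 29, 27, 26, 15}
insert 57 → {57, 54, 29, 27, 26, 15}
insert 37 → {57, 54, 37, 29, 27, 26, 15}
insert 55 → {57, 55, 54, 37, 29, 27, 26, 15}
insert 30 → {57, 55, 54, 37, 30, 29, 27, 26, 15}
insert 16 → {57, 55, 54, 37, 30, 29, 27, 26, 16, 15}
extract-max → 57; now {55, 54, 37, 30, 29, 27, 26, 16, 15}
insert 48 → {55, 54, 48, 37, 30, 29, 27, 26, 16, 15}
extract-max → 55; now {54, 48, 37, 30, 29, 27, 26, 16, 15}
insert 19 → {54, 48, 37, 30, 29, 27, 26, 19, 16, 15}
extract-max → 54; now {48, 37, 30, 29, 27, 26, 19, 16, 15}
extract-max → 48; now {37, 30, 29, 27, 26, 19, 16, 15}
insert 20 → {37, 30, 29, 27, 26, 20, 19, 16, 15}
insert 24 → {37, 30, 29, 27, 26, 24, 20, 19, 16, 15}
insert 28 → {37, 30, 29, 28, 27, 26, 24, 20, 19, 16, 15}
extract-max → 37; now {30, 29, 28, 27, 26, 24, 20, 19, 16, 15}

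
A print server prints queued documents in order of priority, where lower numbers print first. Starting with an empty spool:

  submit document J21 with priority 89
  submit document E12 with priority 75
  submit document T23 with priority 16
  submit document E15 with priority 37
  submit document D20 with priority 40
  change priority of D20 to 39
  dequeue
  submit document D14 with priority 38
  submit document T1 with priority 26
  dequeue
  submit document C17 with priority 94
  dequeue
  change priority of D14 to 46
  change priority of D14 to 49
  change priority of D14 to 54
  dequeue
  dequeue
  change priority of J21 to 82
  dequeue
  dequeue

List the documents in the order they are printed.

T23, T1, E15, D20, D14, E12, J21

add J21 (priority 89) → {J21:89}
add E12 (priority 75) → {E12:75, J21:89}
add T23 (priority 16) → {T23:16, E12:75, J21:89}
add E15 (priority 37) → {T23:16, E15:37, E12:75, J21:89}
add D20 (priority 40) → {T23:16, E15:37, D20:40, E12:75, J21:89}
update D20 to priority 39 → {T23:16, E15:37, D20:39, E12:75, J21:89}
dequeue → T23; now {E15:37, D20:39, E12:75, J21:89}
add D14 (priority 38) → {E15:37, D14:38, D20:39, E12:75, J21:89}
add T1 (priority 26) → {T1:26, E15:37, D14:38, D20:39, E12:75, J21:89}
dequeue → T1; now {E15:37, D14:38, D20:39, E12:75, J21:89}
add C17 (priority 94) → {E15:37, D14:38, D20:39, E12:75, J21:89, C17:94}
dequeue → E15; now {D14:38, D20:39, E12:75, J21:89, C17:94}
update D14 to priority 46 → {D20:39, D14:46, E12:75, J21:89, C17:94}
update D14 to priority 49 → {D20:39, D14:49, E12:75, J21:89, C17:94}
update D14 to priority 54 → {D20:39, D14:54, E12:75, J21:89, C17:94}
dequeue → D20; now {D14:54, E12:75, J21:89, C17:94}
dequeue → D14; now {E12:75, J21:89, C17:94}
update J21 to priority 82 → {E12:75, J21:82, C17:94}
dequeue → E12; now {J21:82, C17:94}
dequeue → J21; now {C17:94}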